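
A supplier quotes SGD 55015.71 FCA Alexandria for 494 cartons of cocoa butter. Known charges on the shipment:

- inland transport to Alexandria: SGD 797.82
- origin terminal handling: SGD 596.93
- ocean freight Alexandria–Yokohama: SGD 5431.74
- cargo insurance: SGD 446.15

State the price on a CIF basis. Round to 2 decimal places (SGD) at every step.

Not relevant to the conversion: inland to port — on the seller under both FCA and CIF; already in the FCA price and stays in the CIF price.
From FCA to CIF, the seller additionally bears: origin terminal, freight, insurance.
CIF price = 55015.71 + 596.93 + 5431.74 + 446.15 = 61490.53

CIF price: SGD 61490.53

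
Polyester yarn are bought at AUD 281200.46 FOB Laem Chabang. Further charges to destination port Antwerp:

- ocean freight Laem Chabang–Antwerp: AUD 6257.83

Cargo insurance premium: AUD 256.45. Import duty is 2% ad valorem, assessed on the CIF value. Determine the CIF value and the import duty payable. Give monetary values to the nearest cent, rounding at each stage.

CIF value: AUD 287714.74; import duty: AUD 5754.29

CIF = FOB price + freight + insurance
CIF = 281200.46 + 6257.83 + 256.45 = 287714.74
Import duty = 287714.74 × 2% = 5754.29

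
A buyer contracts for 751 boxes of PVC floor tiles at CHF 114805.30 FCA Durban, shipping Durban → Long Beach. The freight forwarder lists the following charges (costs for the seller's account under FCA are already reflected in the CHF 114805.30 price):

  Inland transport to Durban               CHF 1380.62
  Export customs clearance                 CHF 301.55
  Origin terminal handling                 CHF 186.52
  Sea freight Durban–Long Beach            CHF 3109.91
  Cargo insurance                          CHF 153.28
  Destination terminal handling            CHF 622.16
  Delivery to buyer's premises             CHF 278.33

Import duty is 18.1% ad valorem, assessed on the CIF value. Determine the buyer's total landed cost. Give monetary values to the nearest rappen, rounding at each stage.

Total landed cost: CHF 140559.66

FCA: the seller delivers export-cleared goods to the carrier; the buyer bears costs from that point.
Already in the invoice (seller's account under FCA): inland to port, export clearance — exclude.
CIF value = FCA price + origin terminal + freight + insurance = 114805.30 + 186.52 + 3109.91 + 153.28 = 118255.01
Import duty = 118255.01 × 18.1% = 21404.16
Buyer bears: origin terminal 186.52 + freight 3109.91 + insurance 153.28 + destination terminal 622.16 + delivery 278.33 + duty 21404.16 = 25754.36
Landed cost = invoice 114805.30 + 25754.36 = 140559.66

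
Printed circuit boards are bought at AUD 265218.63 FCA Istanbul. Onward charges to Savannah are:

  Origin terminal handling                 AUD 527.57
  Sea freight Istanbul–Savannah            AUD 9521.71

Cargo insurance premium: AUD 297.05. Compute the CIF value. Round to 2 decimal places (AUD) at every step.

CIF value: AUD 275564.96

CIF = FCA price + pre-shipment costs + freight + insurance
CIF = 265218.63 + 527.57 + 9521.71 + 297.05 = 275564.96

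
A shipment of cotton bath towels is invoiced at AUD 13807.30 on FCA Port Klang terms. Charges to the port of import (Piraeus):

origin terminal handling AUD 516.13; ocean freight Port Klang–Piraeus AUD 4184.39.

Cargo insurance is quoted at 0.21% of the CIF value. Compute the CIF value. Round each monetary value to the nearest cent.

Let C be the CIF value. C = FCA price + pre-shipment costs + freight + 0.21% × C
C − 0.21% × C = 13807.30 + 516.13 + 4184.39
0.9979 × C = 18507.82
C = 18507.82 / 0.9979 = 18546.77
Insurance premium = 0.21% × 18546.77 = 38.95

CIF value: AUD 18546.77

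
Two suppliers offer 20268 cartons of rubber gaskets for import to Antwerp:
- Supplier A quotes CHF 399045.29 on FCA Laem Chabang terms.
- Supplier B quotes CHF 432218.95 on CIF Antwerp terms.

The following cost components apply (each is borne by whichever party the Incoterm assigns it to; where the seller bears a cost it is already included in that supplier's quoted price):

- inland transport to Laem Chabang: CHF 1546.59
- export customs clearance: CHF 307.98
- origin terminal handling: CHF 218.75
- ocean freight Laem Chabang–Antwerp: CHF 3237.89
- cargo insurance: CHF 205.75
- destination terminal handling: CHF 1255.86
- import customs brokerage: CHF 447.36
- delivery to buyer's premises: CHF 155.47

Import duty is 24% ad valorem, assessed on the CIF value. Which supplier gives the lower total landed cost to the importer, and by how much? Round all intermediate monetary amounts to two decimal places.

Supplier A (FCA):
CIF value = FCA price + origin terminal + freight + insurance = 399045.29 + 218.75 + 3237.89 + 205.75 = 402707.68
Import duty = 402707.68 × 24% = 96649.84
Buyer bears (A): 218.75 + 3237.89 + 205.75 + 1255.86 + 447.36 + 155.47 = 5521.08
Landed cost (A) = invoice 399045.29 + 5521.08 + duty 96649.84 = 501216.21
Supplier B (CIF):
The CIF price already equals the CIF value: 432218.95
Import duty = 432218.95 × 24% = 103732.55
Buyer bears (B): 1255.86 + 447.36 + 155.47 = 1858.69
Landed cost (B) = invoice 432218.95 + 1858.69 + duty 103732.55 = 537810.19
Difference = |501216.21 − 537810.19| = 36593.98

Supplier A is cheaper by CHF 36593.98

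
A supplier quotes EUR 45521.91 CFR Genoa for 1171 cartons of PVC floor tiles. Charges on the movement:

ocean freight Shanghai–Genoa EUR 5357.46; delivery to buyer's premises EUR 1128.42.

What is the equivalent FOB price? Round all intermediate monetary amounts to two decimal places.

Not relevant to the conversion: delivery — on the buyer under both terms; not part of either seller's price.
From CFR to FOB, the seller no longer bears: freight.
FOB price = 45521.91 − 5357.46 = 40164.45

FOB price: EUR 40164.45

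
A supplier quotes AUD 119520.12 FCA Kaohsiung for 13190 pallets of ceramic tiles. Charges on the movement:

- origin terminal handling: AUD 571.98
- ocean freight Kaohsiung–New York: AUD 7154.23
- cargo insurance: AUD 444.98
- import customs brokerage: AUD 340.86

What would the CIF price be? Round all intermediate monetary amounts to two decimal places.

Not relevant to the conversion: brokerage — on the buyer under both terms; not part of either seller's price.
From FCA to CIF, the seller additionally bears: origin terminal, freight, insurance.
CIF price = 119520.12 + 571.98 + 7154.23 + 444.98 = 127691.31

CIF price: AUD 127691.31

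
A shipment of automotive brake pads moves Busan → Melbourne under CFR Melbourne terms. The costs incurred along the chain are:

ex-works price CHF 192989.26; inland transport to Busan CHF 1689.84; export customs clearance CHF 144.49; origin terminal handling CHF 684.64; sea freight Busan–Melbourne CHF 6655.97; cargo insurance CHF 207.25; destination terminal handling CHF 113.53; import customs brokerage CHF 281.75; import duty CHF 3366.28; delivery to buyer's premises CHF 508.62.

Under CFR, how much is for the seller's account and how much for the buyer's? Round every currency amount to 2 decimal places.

Seller: CHF 202164.20; buyer: CHF 4477.43

CFR: the seller pays costs through ocean freight to the destination port, but not insurance.
Seller's account: goods 192989.26 + inland to port 1689.84 + export clearance 144.49 + origin terminal 684.64 + freight 6655.97 = 202164.20
Buyer's account: insurance 207.25 + destination terminal 113.53 + brokerage 281.75 + duty 3366.28 + delivery 508.62 = 4477.43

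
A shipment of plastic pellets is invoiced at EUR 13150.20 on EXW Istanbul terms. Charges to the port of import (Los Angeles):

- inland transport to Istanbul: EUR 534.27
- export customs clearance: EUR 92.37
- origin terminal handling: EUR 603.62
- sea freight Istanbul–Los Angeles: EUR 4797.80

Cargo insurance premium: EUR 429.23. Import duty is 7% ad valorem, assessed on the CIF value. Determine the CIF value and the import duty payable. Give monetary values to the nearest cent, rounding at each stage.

CIF value: EUR 19607.49; import duty: EUR 1372.52

CIF = EXW price + pre-shipment costs + freight + insurance
CIF = 13150.20 + 534.27 + 92.37 + 603.62 + 4797.80 + 429.23 = 19607.49
Import duty = 19607.49 × 7% = 1372.52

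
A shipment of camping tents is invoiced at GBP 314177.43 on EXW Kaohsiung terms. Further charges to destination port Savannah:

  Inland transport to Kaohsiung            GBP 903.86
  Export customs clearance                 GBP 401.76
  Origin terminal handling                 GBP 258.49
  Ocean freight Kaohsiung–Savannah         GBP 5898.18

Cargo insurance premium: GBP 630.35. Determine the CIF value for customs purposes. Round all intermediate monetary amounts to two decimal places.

CIF = EXW price + pre-shipment costs + freight + insurance
CIF = 314177.43 + 903.86 + 401.76 + 258.49 + 5898.18 + 630.35 = 322270.07

CIF value: GBP 322270.07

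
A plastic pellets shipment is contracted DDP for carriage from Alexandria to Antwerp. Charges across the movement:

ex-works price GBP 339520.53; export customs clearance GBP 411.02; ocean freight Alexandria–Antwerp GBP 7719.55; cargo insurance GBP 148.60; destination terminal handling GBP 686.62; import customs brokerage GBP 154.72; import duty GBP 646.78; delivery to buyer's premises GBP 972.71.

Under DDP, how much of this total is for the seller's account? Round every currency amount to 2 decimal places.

Seller's account: GBP 350260.53

DDP: the seller bears all costs including import duty.
Seller's account: goods 339520.53 + export clearance 411.02 + freight 7719.55 + insurance 148.60 + destination terminal 686.62 + brokerage 154.72 + duty 646.78 + delivery 972.71 = 350260.53
Buyer's account: 0.00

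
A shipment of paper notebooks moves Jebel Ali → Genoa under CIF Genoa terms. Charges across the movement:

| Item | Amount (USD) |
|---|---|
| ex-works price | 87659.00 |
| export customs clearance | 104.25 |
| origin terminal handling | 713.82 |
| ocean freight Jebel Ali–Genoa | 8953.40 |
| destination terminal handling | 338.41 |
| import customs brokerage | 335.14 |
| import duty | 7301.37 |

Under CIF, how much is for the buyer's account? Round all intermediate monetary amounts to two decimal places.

Buyer's account: USD 7974.92

CIF: the seller pays costs through ocean freight and marine insurance to the destination port.
Seller's account: goods 87659.00 + export clearance 104.25 + origin terminal 713.82 + freight 8953.40 = 97430.47
Buyer's account: destination terminal 338.41 + brokerage 335.14 + duty 7301.37 = 7974.92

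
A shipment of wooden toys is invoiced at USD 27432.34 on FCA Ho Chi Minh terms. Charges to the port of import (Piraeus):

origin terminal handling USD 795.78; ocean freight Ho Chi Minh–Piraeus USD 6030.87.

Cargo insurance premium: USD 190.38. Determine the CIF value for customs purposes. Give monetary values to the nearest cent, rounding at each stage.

CIF = FCA price + pre-shipment costs + freight + insurance
CIF = 27432.34 + 795.78 + 6030.87 + 190.38 = 34449.37

CIF value: USD 34449.37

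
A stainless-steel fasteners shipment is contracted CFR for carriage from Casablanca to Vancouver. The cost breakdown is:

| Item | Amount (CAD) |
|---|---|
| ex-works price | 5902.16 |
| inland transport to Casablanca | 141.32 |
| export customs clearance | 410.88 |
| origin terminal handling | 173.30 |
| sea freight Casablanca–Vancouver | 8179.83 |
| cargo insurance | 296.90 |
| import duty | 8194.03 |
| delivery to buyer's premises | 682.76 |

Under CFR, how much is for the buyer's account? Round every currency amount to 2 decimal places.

Buyer's account: CAD 9173.69

CFR: the seller pays costs through ocean freight to the destination port, but not insurance.
Seller's account: goods 5902.16 + inland to port 141.32 + export clearance 410.88 + origin terminal 173.30 + freight 8179.83 = 14807.49
Buyer's account: insurance 296.90 + duty 8194.03 + delivery 682.76 = 9173.69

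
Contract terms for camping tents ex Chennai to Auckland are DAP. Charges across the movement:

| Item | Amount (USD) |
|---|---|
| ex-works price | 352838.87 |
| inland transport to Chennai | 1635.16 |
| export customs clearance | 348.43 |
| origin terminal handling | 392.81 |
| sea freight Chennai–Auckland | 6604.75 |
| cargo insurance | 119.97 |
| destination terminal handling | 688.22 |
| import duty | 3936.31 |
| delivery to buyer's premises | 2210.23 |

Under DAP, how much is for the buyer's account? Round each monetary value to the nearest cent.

Buyer's account: USD 3936.31

DAP: the seller bears all costs to the named destination except import duty and clearance.
Seller's account: goods 352838.87 + inland to port 1635.16 + export clearance 348.43 + origin terminal 392.81 + freight 6604.75 + insurance 119.97 + destination terminal 688.22 + delivery 2210.23 = 364838.44
Buyer's account: duty 3936.31 = 3936.31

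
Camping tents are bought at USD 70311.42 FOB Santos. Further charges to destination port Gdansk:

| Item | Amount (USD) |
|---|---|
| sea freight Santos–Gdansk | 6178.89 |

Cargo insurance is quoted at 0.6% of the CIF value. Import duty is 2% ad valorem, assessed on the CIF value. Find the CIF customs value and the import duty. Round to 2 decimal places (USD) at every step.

CIF value: USD 76952.02; import duty: USD 1539.04

Let C be the CIF value. C = FOB price + freight + 0.6% × C
C − 0.6% × C = 70311.42 + 6178.89
0.994 × C = 76490.31
C = 76490.31 / 0.994 = 76952.02
Insurance premium = 0.6% × 76952.02 = 461.71
Import duty = 76952.02 × 2% = 1539.04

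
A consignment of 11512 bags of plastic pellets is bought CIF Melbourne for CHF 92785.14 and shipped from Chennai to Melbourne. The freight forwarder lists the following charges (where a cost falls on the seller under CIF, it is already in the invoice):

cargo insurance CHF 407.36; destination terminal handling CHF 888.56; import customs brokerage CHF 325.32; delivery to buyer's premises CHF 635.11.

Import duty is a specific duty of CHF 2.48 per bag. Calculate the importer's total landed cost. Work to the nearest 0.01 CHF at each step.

Total landed cost: CHF 123183.89

CIF: the seller pays costs through ocean freight and marine insurance to the destination port.
Already in the invoice (seller's account under CIF): insurance — exclude.
The CIF price already equals the CIF value: 92785.14
Import duty = 11512 × 2.48 = 28549.76
Buyer bears: destination terminal 888.56 + brokerage 325.32 + delivery 635.11 + duty 28549.76 = 30398.75
Landed cost = invoice 92785.14 + 30398.75 = 123183.89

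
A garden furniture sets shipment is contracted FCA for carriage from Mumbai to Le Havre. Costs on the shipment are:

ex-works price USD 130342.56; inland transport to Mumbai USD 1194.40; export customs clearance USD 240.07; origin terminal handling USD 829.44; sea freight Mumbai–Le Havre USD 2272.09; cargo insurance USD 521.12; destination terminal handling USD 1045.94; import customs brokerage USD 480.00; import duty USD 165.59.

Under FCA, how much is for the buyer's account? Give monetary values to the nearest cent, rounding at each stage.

FCA: the seller delivers export-cleared goods to the carrier; the buyer bears costs from that point.
Seller's account: goods 130342.56 + inland to port 1194.40 + export clearance 240.07 = 131777.03
Buyer's account: origin terminal 829.44 + freight 2272.09 + insurance 521.12 + destination terminal 1045.94 + brokerage 480.00 + duty 165.59 = 5314.18

Buyer's account: USD 5314.18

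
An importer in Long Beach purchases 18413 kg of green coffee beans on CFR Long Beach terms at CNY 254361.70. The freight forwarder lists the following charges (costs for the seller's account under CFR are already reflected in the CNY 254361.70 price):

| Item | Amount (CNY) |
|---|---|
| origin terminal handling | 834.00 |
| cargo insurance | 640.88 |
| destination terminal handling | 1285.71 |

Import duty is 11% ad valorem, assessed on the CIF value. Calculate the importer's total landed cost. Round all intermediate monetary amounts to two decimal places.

CFR: the seller pays costs through ocean freight to the destination port, but not insurance.
Already in the invoice (seller's account under CFR): origin terminal — exclude.
CIF value = CFR price + insurance = 254361.70 + 640.88 = 255002.58
Import duty = 255002.58 × 11% = 28050.28
Buyer bears: insurance 640.88 + destination terminal 1285.71 + duty 28050.28 = 29976.87
Landed cost = invoice 254361.70 + 29976.87 = 284338.57

Total landed cost: CNY 284338.57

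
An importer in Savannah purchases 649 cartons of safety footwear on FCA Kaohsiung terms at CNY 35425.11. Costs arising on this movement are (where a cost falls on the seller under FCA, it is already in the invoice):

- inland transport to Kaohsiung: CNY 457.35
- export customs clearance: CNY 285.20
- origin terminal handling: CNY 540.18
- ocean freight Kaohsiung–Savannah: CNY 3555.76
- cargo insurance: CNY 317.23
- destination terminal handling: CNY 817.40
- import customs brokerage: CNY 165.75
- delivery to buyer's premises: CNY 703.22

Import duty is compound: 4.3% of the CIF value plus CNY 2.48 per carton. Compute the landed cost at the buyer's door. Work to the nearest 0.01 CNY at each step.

Total landed cost: CNY 44847.22

FCA: the seller delivers export-cleared goods to the carrier; the buyer bears costs from that point.
Already in the invoice (seller's account under FCA): inland to port, export clearance — exclude.
CIF value = FCA price + origin terminal + freight + insurance = 35425.11 + 540.18 + 3555.76 + 317.23 = 39838.28
Ad valorem component: 39838.28 × 4.3% = 1713.05
Specific component: 649 × 2.48 = 1609.52
Import duty = 1713.05 + 1609.52 = 3322.57
Buyer bears: origin terminal 540.18 + freight 3555.76 + insurance 317.23 + destination terminal 817.40 + brokerage 165.75 + delivery 703.22 + duty 3322.57 = 9422.11
Landed cost = invoice 35425.11 + 9422.11 = 44847.22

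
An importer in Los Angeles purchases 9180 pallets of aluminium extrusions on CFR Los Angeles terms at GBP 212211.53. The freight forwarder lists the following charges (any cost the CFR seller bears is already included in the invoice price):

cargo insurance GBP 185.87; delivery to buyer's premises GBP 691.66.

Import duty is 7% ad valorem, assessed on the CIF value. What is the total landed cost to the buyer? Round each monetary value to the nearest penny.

CFR: the seller pays costs through ocean freight to the destination port, but not insurance.
CIF value = CFR price + insurance = 212211.53 + 185.87 = 212397.40
Import duty = 212397.40 × 7% = 14867.82
Buyer bears: insurance 185.87 + delivery 691.66 + duty 14867.82 = 15745.35
Landed cost = invoice 212211.53 + 15745.35 = 227956.88

Total landed cost: GBP 227956.88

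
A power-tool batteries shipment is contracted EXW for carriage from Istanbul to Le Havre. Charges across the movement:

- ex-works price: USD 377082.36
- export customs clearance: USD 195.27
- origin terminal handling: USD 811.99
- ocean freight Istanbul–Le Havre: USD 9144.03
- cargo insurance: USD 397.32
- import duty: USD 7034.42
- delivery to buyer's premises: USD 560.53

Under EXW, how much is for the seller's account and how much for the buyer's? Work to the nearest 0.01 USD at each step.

EXW: the seller makes goods available at their premises; the buyer bears all onward costs.
Seller's account: goods 377082.36 = 377082.36
Buyer's account: export clearance 195.27 + origin terminal 811.99 + freight 9144.03 + insurance 397.32 + duty 7034.42 + delivery 560.53 = 18143.56

Seller: USD 377082.36; buyer: USD 18143.56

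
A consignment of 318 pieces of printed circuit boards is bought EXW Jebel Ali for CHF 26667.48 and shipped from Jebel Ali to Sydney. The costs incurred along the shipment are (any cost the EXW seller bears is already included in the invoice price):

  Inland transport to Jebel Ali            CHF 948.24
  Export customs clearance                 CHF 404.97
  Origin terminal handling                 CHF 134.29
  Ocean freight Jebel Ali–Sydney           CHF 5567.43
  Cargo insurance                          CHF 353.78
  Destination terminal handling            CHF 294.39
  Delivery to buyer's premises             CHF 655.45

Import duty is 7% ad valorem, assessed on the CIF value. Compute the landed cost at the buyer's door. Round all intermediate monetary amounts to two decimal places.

EXW: the seller makes goods available at their premises; the buyer bears all onward costs.
CIF value = EXW price + inland to port + export clearance + origin terminal + freight + insurance = 26667.48 + 948.24 + 404.97 + 134.29 + 5567.43 + 353.78 = 34076.19
Import duty = 34076.19 × 7% = 2385.33
Buyer bears: inland to port 948.24 + export clearance 404.97 + origin terminal 134.29 + freight 5567.43 + insurance 353.78 + destination terminal 294.39 + delivery 655.45 + duty 2385.33 = 10743.88
Landed cost = invoice 26667.48 + 10743.88 = 37411.36

Total landed cost: CHF 37411.36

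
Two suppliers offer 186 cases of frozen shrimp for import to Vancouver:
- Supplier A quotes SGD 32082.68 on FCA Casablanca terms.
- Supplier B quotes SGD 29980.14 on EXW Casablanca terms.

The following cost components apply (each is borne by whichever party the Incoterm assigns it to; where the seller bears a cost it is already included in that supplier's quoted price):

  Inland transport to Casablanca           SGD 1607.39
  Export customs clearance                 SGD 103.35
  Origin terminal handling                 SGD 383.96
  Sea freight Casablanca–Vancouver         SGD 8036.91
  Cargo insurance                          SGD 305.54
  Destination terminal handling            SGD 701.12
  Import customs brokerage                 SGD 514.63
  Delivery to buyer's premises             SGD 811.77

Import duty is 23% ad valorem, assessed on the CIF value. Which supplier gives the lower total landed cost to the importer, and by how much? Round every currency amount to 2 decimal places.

Supplier B is cheaper by SGD 481.91

Supplier A (FCA):
CIF value = FCA price + origin terminal + freight + insurance = 32082.68 + 383.96 + 8036.91 + 305.54 = 40809.09
Import duty = 40809.09 × 23% = 9386.09
Buyer bears (A): 383.96 + 8036.91 + 305.54 + 701.12 + 514.63 + 811.77 = 10753.93
Landed cost (A) = invoice 32082.68 + 10753.93 + duty 9386.09 = 52222.70
Supplier B (EXW):
CIF value = EXW price + inland to port + export clearance + origin terminal + freight + insurance = 29980.14 + 1607.39 + 103.35 + 383.96 + 8036.91 + 305.54 = 40417.29
Import duty = 40417.29 × 23% = 9295.98
Buyer bears (B): 1607.39 + 103.35 + 383.96 + 8036.91 + 305.54 + 701.12 + 514.63 + 811.77 = 12464.67
Landed cost (B) = invoice 29980.14 + 12464.67 + duty 9295.98 = 51740.79
Difference = |52222.70 − 51740.79| = 481.91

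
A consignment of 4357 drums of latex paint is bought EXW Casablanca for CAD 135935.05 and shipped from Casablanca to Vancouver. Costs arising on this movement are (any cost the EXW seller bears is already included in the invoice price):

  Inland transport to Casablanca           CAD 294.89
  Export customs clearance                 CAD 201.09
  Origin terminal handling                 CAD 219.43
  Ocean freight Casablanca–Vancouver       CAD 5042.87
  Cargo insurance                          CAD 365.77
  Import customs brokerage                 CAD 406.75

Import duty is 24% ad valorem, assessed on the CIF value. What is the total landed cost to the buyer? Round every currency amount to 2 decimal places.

EXW: the seller makes goods available at their premises; the buyer bears all onward costs.
CIF value = EXW price + inland to port + export clearance + origin terminal + freight + insurance = 135935.05 + 294.89 + 201.09 + 219.43 + 5042.87 + 365.77 = 142059.10
Import duty = 142059.10 × 24% = 34094.18
Buyer bears: inland to port 294.89 + export clearance 201.09 + origin terminal 219.43 + freight 5042.87 + insurance 365.77 + brokerage 406.75 + duty 34094.18 = 40624.98
Landed cost = invoice 135935.05 + 40624.98 = 176560.03

Total landed cost: CAD 176560.03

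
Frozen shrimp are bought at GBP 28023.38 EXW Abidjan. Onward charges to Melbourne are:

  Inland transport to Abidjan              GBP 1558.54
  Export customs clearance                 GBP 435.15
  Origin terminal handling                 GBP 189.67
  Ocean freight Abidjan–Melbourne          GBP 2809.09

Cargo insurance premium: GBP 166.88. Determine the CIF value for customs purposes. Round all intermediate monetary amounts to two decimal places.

CIF = EXW price + pre-shipment costs + freight + insurance
CIF = 28023.38 + 1558.54 + 435.15 + 189.67 + 2809.09 + 166.88 = 33182.71

CIF value: GBP 33182.71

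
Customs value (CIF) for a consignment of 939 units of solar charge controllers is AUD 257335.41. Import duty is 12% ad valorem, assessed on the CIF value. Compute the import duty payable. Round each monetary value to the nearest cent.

Import duty: AUD 30880.25

Import duty = 257335.41 × 12% = 30880.25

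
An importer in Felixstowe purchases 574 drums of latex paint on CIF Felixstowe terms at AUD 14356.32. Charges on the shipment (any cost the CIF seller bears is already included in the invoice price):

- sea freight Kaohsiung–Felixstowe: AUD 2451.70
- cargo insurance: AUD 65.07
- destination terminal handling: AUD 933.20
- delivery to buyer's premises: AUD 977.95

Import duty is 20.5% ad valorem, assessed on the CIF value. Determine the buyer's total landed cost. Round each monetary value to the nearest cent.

Total landed cost: AUD 19210.52

CIF: the seller pays costs through ocean freight and marine insurance to the destination port.
Already in the invoice (seller's account under CIF): freight, insurance — exclude.
The CIF price already equals the CIF value: 14356.32
Import duty = 14356.32 × 20.5% = 2943.05
Buyer bears: destination terminal 933.20 + delivery 977.95 + duty 2943.05 = 4854.20
Landed cost = invoice 14356.32 + 4854.20 = 19210.52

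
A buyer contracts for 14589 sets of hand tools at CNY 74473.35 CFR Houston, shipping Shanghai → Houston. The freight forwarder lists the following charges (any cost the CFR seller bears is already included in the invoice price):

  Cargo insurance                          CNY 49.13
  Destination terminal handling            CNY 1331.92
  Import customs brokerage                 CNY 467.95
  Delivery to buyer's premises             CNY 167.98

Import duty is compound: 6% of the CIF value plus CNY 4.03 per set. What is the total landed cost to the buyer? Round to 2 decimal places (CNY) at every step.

Total landed cost: CNY 139755.35

CFR: the seller pays costs through ocean freight to the destination port, but not insurance.
CIF value = CFR price + insurance = 74473.35 + 49.13 = 74522.48
Ad valorem component: 74522.48 × 6% = 4471.35
Specific component: 14589 × 4.03 = 58793.67
Import duty = 4471.35 + 58793.67 = 63265.02
Buyer bears: insurance 49.13 + destination terminal 1331.92 + brokerage 467.95 + delivery 167.98 + duty 63265.02 = 65282.00
Landed cost = invoice 74473.35 + 65282.00 = 139755.35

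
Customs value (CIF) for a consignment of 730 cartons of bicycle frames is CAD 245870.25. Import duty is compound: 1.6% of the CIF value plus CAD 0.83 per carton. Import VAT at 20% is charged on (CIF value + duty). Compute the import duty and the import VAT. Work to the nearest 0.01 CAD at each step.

Import duty: CAD 4539.82; import VAT: CAD 50082.01

Ad valorem component: 245870.25 × 1.6% = 3933.92
Specific component: 730 × 0.83 = 605.90
Import duty = 3933.92 + 605.90 = 4539.82
VAT base = CIF + duty = 245870.25 + 4539.82 = 250410.07
Import VAT = 250410.07 × 20% = 50082.01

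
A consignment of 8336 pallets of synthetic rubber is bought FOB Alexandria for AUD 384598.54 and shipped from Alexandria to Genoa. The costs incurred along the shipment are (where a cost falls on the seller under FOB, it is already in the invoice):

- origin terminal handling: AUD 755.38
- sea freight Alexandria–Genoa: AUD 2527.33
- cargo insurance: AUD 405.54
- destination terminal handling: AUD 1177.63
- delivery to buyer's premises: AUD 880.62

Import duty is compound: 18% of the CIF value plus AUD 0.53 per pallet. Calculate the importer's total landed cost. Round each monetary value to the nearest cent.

Total landed cost: AUD 463763.39

FOB: the seller bears costs until goods are on board at the origin port; the buyer bears freight, insurance and all costs thereafter.
Already in the invoice (seller's account under FOB): origin terminal — exclude.
CIF value = FOB price + freight + insurance = 384598.54 + 2527.33 + 405.54 = 387531.41
Ad valorem component: 387531.41 × 18% = 69755.65
Specific component: 8336 × 0.53 = 4418.08
Import duty = 69755.65 + 4418.08 = 74173.73
Buyer bears: freight 2527.33 + insurance 405.54 + destination terminal 1177.63 + delivery 880.62 + duty 74173.73 = 79164.85
Landed cost = invoice 384598.54 + 79164.85 = 463763.39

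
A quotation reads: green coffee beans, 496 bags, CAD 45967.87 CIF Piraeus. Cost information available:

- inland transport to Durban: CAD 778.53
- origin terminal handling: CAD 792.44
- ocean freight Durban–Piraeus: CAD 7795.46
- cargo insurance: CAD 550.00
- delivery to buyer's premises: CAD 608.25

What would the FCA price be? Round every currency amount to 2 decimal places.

FCA price: CAD 36829.97

Not relevant to the conversion: inland to port — on the seller under both CIF and FCA; already in the CIF price and stays in the FCA price. delivery — on the buyer under both terms; not part of either seller's price.
From CIF to FCA, the seller no longer bears: origin terminal, freight, insurance.
FCA price = 45967.87 − 792.44 − 7795.46 − 550.00 = 36829.97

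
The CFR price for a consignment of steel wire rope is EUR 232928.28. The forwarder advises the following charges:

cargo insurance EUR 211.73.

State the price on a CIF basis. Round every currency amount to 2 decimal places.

From CFR to CIF, the seller additionally bears: insurance.
CIF price = 232928.28 + 211.73 = 233140.01

CIF price: EUR 233140.01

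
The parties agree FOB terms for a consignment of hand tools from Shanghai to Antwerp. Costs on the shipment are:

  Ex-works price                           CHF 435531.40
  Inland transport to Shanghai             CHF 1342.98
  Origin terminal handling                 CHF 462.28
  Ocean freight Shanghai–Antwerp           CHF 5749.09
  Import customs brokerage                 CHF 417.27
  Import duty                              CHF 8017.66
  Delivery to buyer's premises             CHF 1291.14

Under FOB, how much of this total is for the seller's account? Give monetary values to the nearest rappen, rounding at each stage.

FOB: the seller bears costs until goods are on board at the origin port; the buyer bears freight, insurance and all costs thereafter.
Seller's account: goods 435531.40 + inland to port 1342.98 + origin terminal 462.28 = 437336.66
Buyer's account: freight 5749.09 + brokerage 417.27 + duty 8017.66 + delivery 1291.14 = 15475.16

Seller's account: CHF 437336.66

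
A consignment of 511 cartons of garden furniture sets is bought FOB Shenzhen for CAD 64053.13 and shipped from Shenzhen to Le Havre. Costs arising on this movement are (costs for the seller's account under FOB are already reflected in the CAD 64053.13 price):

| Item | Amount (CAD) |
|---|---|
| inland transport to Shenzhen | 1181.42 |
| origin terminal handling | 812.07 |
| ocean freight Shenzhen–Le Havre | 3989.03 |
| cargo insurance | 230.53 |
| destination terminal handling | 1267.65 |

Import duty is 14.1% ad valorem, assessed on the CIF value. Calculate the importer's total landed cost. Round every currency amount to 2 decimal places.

Total landed cost: CAD 79166.79

FOB: the seller bears costs until goods are on board at the origin port; the buyer bears freight, insurance and all costs thereafter.
Already in the invoice (seller's account under FOB): inland to port, origin terminal — exclude.
CIF value = FOB price + freight + insurance = 64053.13 + 3989.03 + 230.53 = 68272.69
Import duty = 68272.69 × 14.1% = 9626.45
Buyer bears: freight 3989.03 + insurance 230.53 + destination terminal 1267.65 + duty 9626.45 = 15113.66
Landed cost = invoice 64053.13 + 15113.66 = 79166.79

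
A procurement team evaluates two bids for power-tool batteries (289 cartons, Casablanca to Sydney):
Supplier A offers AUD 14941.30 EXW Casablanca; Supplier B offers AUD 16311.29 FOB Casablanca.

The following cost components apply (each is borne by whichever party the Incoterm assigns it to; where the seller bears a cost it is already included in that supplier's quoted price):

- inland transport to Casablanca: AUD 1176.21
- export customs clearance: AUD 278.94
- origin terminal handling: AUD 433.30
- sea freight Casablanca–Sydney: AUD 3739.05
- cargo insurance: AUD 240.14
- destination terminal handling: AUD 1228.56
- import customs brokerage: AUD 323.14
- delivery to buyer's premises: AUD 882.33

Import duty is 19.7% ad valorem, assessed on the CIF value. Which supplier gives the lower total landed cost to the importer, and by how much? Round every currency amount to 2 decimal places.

Supplier A (EXW):
CIF value = EXW price + inland to port + export clearance + origin terminal + freight + insurance = 14941.30 + 1176.21 + 278.94 + 433.30 + 3739.05 + 240.14 = 20808.94
Import duty = 20808.94 × 19.7% = 4099.36
Buyer bears (A): 1176.21 + 278.94 + 433.30 + 3739.05 + 240.14 + 1228.56 + 323.14 + 882.33 = 8301.67
Landed cost (A) = invoice 14941.30 + 8301.67 + duty 4099.36 = 27342.33
Supplier B (FOB):
CIF value = FOB price + freight + insurance = 16311.29 + 3739.05 + 240.14 = 20290.48
Import duty = 20290.48 × 19.7% = 3997.22
Buyer bears (B): 3739.05 + 240.14 + 1228.56 + 323.14 + 882.33 = 6413.22
Landed cost (B) = invoice 16311.29 + 6413.22 + duty 3997.22 = 26721.73
Difference = |27342.33 − 26721.73| = 620.60

Supplier B is cheaper by AUD 620.60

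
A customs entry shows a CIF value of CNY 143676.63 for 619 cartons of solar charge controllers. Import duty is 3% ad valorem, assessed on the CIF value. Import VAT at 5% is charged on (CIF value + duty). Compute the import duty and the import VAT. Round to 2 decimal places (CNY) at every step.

Import duty: CNY 4310.30; import VAT: CNY 7399.35

Import duty = 143676.63 × 3% = 4310.30
VAT base = CIF + duty = 143676.63 + 4310.30 = 147986.93
Import VAT = 147986.93 × 5% = 7399.35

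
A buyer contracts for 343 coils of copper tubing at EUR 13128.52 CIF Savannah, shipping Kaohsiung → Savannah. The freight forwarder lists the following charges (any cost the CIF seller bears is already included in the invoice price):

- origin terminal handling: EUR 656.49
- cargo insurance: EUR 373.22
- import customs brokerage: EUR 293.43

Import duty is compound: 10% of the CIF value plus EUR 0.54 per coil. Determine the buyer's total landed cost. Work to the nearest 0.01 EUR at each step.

Total landed cost: EUR 14920.02

CIF: the seller pays costs through ocean freight and marine insurance to the destination port.
Already in the invoice (seller's account under CIF): origin terminal, insurance — exclude.
The CIF price already equals the CIF value: 13128.52
Ad valorem component: 13128.52 × 10% = 1312.85
Specific component: 343 × 0.54 = 185.22
Import duty = 1312.85 + 185.22 = 1498.07
Buyer bears: brokerage 293.43 + duty 1498.07 = 1791.50
Landed cost = invoice 13128.52 + 1791.50 = 14920.02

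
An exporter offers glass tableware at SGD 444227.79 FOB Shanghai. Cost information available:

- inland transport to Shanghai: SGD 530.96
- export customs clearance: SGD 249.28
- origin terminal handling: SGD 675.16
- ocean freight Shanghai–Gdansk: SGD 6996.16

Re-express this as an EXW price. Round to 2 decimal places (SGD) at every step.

Not relevant to the conversion: freight — on the buyer under both terms; not part of either seller's price.
From FOB to EXW, the seller no longer bears: inland to port, export clearance, origin terminal.
EXW price = 444227.79 − 530.96 − 249.28 − 675.16 = 442772.39

EXW price: SGD 442772.39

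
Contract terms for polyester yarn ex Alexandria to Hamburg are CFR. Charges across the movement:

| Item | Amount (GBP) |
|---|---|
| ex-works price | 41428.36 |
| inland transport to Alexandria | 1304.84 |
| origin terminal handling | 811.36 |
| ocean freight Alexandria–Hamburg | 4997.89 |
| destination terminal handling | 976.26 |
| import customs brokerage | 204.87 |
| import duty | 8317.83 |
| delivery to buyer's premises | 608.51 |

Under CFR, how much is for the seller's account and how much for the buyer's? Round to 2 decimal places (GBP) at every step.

Seller: GBP 48542.45; buyer: GBP 10107.47

CFR: the seller pays costs through ocean freight to the destination port, but not insurance.
Seller's account: goods 41428.36 + inland to port 1304.84 + origin terminal 811.36 + freight 4997.89 = 48542.45
Buyer's account: destination terminal 976.26 + brokerage 204.87 + duty 8317.83 + delivery 608.51 = 10107.47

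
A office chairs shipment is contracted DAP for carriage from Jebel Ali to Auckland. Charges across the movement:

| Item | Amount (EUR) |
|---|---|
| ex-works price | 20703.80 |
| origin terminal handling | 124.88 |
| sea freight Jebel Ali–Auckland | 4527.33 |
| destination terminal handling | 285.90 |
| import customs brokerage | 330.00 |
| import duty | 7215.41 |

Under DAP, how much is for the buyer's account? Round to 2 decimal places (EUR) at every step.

DAP: the seller bears all costs to the named destination except import duty and clearance.
Seller's account: goods 20703.80 + origin terminal 124.88 + freight 4527.33 + destination terminal 285.90 = 25641.91
Buyer's account: brokerage 330.00 + duty 7215.41 = 7545.41

Buyer's account: EUR 7545.41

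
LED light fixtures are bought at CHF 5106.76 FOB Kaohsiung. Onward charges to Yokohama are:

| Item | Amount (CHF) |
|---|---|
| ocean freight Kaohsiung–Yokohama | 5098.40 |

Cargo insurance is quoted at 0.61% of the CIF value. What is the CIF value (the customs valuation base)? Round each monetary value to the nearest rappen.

CIF value: CHF 10267.79

Let C be the CIF value. C = FOB price + freight + 0.61% × C
C − 0.61% × C = 5106.76 + 5098.40
0.9939 × C = 10205.16
C = 10205.16 / 0.9939 = 10267.79
Insurance premium = 0.61% × 10267.79 = 62.63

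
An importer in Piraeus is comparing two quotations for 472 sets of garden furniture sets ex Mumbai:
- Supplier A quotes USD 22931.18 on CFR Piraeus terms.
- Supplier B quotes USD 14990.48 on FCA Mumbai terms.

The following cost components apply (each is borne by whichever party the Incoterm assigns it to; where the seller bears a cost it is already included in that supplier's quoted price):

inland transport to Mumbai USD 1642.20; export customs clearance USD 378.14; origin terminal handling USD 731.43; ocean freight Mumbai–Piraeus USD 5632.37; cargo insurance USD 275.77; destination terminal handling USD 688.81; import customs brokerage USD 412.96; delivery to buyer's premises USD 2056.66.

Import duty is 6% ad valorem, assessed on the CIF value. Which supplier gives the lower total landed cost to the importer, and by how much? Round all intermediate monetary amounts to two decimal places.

Supplier A (CFR):
CIF value = CFR price + insurance = 22931.18 + 275.77 = 23206.95
Import duty = 23206.95 × 6% = 1392.42
Buyer bears (A): 275.77 + 688.81 + 412.96 + 2056.66 = 3434.20
Landed cost (A) = invoice 22931.18 + 3434.20 + duty 1392.42 = 27757.80
Supplier B (FCA):
CIF value = FCA price + origin terminal + freight + insurance = 14990.48 + 731.43 + 5632.37 + 275.77 = 21630.05
Import duty = 21630.05 × 6% = 1297.80
Buyer bears (B): 731.43 + 5632.37 + 275.77 + 688.81 + 412.96 + 2056.66 = 9798.00
Landed cost (B) = invoice 14990.48 + 9798.00 + duty 1297.80 = 26086.28
Difference = |27757.80 − 26086.28| = 1671.52

Supplier B is cheaper by USD 1671.52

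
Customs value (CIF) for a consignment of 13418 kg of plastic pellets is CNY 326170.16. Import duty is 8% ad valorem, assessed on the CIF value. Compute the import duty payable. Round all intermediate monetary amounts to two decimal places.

Import duty = 326170.16 × 8% = 26093.61

Import duty: CNY 26093.61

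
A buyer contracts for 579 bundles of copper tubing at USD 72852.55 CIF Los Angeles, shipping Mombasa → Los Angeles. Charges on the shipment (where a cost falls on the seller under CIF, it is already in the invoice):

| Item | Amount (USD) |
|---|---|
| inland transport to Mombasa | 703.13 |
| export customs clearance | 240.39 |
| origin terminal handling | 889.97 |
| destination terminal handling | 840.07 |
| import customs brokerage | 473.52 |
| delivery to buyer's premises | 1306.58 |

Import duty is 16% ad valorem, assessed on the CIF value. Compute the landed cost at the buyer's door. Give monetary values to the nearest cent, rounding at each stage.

Total landed cost: USD 87129.13

CIF: the seller pays costs through ocean freight and marine insurance to the destination port.
Already in the invoice (seller's account under CIF): inland to port, export clearance, origin terminal — exclude.
The CIF price already equals the CIF value: 72852.55
Import duty = 72852.55 × 16% = 11656.41
Buyer bears: destination terminal 840.07 + brokerage 473.52 + delivery 1306.58 + duty 11656.41 = 14276.58
Landed cost = invoice 72852.55 + 14276.58 = 87129.13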